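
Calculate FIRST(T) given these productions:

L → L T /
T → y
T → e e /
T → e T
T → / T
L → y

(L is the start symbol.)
{ '/', 'e', 'y' }

To compute FIRST(T), examine every production with T on the left-hand side, reading each right-hand side left to right until a non-nullable symbol is reached.

From T → y:
  - y is a terminal: add 'y' and stop
From T → e e /:
  - e is a terminal: add 'e' and stop
From T → e T:
  - e is a terminal: add 'e' and stop
From T → / T:
  - '/' is a terminal: add '/' and stop

Collecting: FIRST(T) = { '/', 'e', 'y' }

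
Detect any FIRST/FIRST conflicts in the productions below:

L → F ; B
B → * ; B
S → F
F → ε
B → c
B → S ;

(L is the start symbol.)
A FIRST/FIRST conflict occurs when two productions N → α and N → β for the same non-terminal have FIRST(α) ∩ FIRST(β) ≠ ∅ (with ε ∈ FIRST of a nullable right-hand side, so two nullable alternatives also conflict).

FIRST sets of the non-terminals at (or reachable through a nullable prefix from) the front of some alternative:
  FIRST(S) = { ε }

Productions for B:
  B → * ; B: FIRST = { '*' }
  B → c: FIRST = { 'c' }
  B → S ;: FIRST = { ';' }
L, S, F have only one production, so no FIRST/FIRST conflict is possible there.

All alternatives of each non-terminal have pairwise disjoint FIRST sets.

Answer: No FIRST/FIRST conflicts.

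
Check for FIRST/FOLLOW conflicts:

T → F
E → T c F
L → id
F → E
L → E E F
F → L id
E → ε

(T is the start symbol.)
Yes. E → T c F with FOLLOW(E) on { 'c', 'id' }; L → id with FOLLOW(L) on { 'id' }; F → L id with FOLLOW(F) on { 'c', 'id' }

A FIRST/FOLLOW conflict occurs when a non-terminal N has a nullable alternative N → β (β ⇒* ε) and another alternative N → α with FIRST(α) ∩ FOLLOW(N) ≠ ∅: on such a lookahead the parser cannot decide between expanding α and letting N vanish via β.

Nullable non-terminals: E, F, L, T.
FIRST sets used below: FIRST(T) = { 'c', 'id', ε }, FIRST(E) = { 'c', 'id', ε }, FIRST(L) = { 'c', 'id', ε }, FIRST(F) = { 'c', 'id', ε }

E: nullable alternative(s) E → ε; FOLLOW(E) = { $, 'c', 'id' }
  E → T c F: FIRST \ {ε} = { 'c', 'id' } — overlaps FOLLOW(E) on { 'c', 'id' }: CONFLICT
  E → ε: FIRST \ {ε} = { } — this is the only nullable alternative, skip

F: nullable alternative(s) F → E; FOLLOW(F) = { $, 'c', 'id' }
  F → E: FIRST \ {ε} = { 'c', 'id' } — this is the only nullable alternative, skip
  F → L id: FIRST \ {ε} = { 'c', 'id' } — overlaps FOLLOW(F) on { 'c', 'id' }: CONFLICT

L: nullable alternative(s) L → E E F; FOLLOW(L) = { 'id' }
  L → id: FIRST \ {ε} = { 'id' } — overlaps FOLLOW(L) on { 'id' }: CONFLICT
  L → E E F: FIRST \ {ε} = { 'c', 'id' } — this is the only nullable alternative, skip
T has a nullable alternative but only one production, so nothing to check.

So the grammar has 3 FIRST/FOLLOW conflicts (marked CONFLICT above).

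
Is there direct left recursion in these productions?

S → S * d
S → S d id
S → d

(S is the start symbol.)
Direct left recursion occurs when N → N α for some non-terminal N (the right-hand side begins with the left-hand side itself).

S → S * d: LEFT RECURSIVE (starts with S)
S → S d id: LEFT RECURSIVE (starts with S)
S → d: starts with d

The grammar has direct left recursion on: S.

Answer: Yes, S is left-recursive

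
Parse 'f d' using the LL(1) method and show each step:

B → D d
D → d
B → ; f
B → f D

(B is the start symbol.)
LL(1) parsing maintains a stack (initially the start symbol over $) and the input. At each step: if the stack top is a terminal, match it against the current input token; if it is a non-terminal N, replace it with the RHS of M[N, lookahead] (the unique production whose predict set contains the lookahead).

Stack is shown with the top on the left.

Stack  Input  Action
--------------------
B $    f d $  output B → f D
f D $  f d $  match 'f'
D $    d $    output D → d
d $    d $    match 'd'
$      $      accept

The string is accepted.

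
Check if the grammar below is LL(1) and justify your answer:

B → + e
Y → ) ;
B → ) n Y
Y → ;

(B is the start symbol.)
Yes, the grammar is LL(1).

A grammar is LL(1) if for each non-terminal N with multiple productions, the predict sets of those productions are pairwise disjoint, where PREDICT(N → α) = (FIRST(α) \ {ε}) ∪ (FOLLOW(N) if α ⇒* ε).

For B:
  PREDICT(B → '+' e) = { '+' }
  PREDICT(B → ')' n Y) = { ')' }
For Y:
  PREDICT(Y → ')' ';') = { ')' }
  PREDICT(Y → ';') = { ';' }

All predict sets are disjoint. The grammar IS LL(1).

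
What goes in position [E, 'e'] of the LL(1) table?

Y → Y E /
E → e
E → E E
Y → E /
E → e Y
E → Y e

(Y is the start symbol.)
E → e, E → E E, E → e Y, E → Y e

To find M[E, 'e'], we find productions for E where 'e' is in the predict set (PREDICT(N → α) = (FIRST(α) \ {ε}) ∪ (FOLLOW(N) if α ⇒* ε)).

Relevant sets:
  FIRST(E) = { 'e' }
  FIRST(Y) = { 'e' }

E → e: PREDICT = { 'e' }
  'e' is in predict set, so this production goes in M[E, 'e']
E → E E: PREDICT = { 'e' }
  'e' is in predict set, so this production goes in M[E, 'e']
E → e Y: PREDICT = { 'e' }
  'e' is in predict set, so this production goes in M[E, 'e']
E → Y e: PREDICT = { 'e' }
  'e' is in predict set, so this production goes in M[E, 'e']

M[E, 'e'] = E → e, E → E E, E → e Y, E → Y e  (a multiply-defined cell — the grammar is not LL(1))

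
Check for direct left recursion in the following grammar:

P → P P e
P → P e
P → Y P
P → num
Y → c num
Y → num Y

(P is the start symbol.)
Direct left recursion occurs when N → N α for some non-terminal N (the right-hand side begins with the left-hand side itself).

P → P P e: LEFT RECURSIVE (starts with P)
P → P e: LEFT RECURSIVE (starts with P)
P → Y P: starts with Y
P → num: starts with num
Y → c num: starts with c
Y → num Y: starts with num

The grammar has direct left recursion on: P.

Answer: Yes, P is left-recursive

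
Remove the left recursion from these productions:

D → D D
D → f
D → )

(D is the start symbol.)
D → f D'
D → ) D'
D' → D D'
D' → ε

D is directly left-recursive. The standard transformation for
  A → A α₁ | ... | A α_m | β₁ | ... | β_n
is
  A  → β₁ A' | ... | β_n A'
  A' → α₁ A' | ... | α_m A' | ε

D → f becomes D → f D'
D → ) becomes D → ) D'
D → D D becomes D' → D D'
Add D' → ε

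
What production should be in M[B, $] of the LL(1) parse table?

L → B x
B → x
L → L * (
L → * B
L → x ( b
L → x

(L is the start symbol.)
Empty (error entry)

To find M[B, $], we find productions for B where $ is in the predict set (PREDICT(N → α) = (FIRST(α) \ {ε}) ∪ (FOLLOW(N) if α ⇒* ε)).

B → x: PREDICT = { 'x' }

M[B, $] is empty (no production applies)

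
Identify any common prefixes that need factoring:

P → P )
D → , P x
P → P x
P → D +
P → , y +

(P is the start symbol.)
Left-factoring is needed when two productions for the same non-terminal
share a common prefix on the right-hand side.

Productions for P:
  P → P )
  P → P x
  P → D +
  P → , y +

Found common prefix 'P' in productions for P

Answer: Yes, P has productions with common prefix 'P'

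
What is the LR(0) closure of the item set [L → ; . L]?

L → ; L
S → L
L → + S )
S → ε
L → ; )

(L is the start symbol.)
{ [L → . + S )], [L → . ; )], [L → . ; L], [L → ; . L] }

To compute CLOSURE, for each item [A → α.Bβ] where B is a non-terminal, add [B → .γ] for all productions B → γ; repeat for the newly added items until nothing changes.

Start with: [L → ; . L]
  [L → ; . L] has the dot before L: add [L → . ; L], [L → . + S )], [L → . ; )]
No further items can be added.

CLOSURE = { [L → . + S )], [L → . ; )], [L → . ; L], [L → ; . L] }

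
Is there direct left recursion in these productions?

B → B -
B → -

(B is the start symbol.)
Direct left recursion occurs when N → N α for some non-terminal N (the right-hand side begins with the left-hand side itself).

B → B -: LEFT RECURSIVE (starts with B)
B → -: starts with '-'

The grammar has direct left recursion on: B.

Answer: Yes, B is left-recursive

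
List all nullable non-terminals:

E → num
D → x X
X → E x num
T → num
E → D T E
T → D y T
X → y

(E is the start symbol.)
There are no ε-productions, so no non-terminal can derive ε.
No non-terminals are nullable.

Answer: None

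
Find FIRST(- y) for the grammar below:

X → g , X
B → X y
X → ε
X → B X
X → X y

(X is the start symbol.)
To compute FIRST(- y), process the symbols left to right:
Symbol - is a terminal. Add '-' and stop.
FIRST(- y) = { '-' }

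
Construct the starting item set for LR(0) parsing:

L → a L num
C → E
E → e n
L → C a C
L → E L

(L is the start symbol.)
{ [C → . E], [E → . e n], [L → . C a C], [L → . E L], [L → . a L num], [L' → . L] }

First, augment the grammar with L' → L
I₀ = CLOSURE({ [L' → . L] }):
  [L' → . L] has the dot before L: add [L → . a L num], [L → . C a C], [L → . E L]
  [L → . C a C] has the dot before C: add [C → . E]
  [L → . E L] has the dot before E: add [E → . e n]
No further items can be added.

I₀ = { [C → . E], [E → . e n], [L → . C a C], [L → . E L], [L → . a L num], [L' → . L] }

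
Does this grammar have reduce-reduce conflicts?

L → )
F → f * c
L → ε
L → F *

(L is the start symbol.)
A reduce-reduce conflict occurs when an LR(0) state has two complete items [A → α .] and [B → β .] — both call for a reduction, and with no lookahead the parser cannot choose between them.

Augment with L' → L and build the canonical LR(0) collection (I0 = CLOSURE({[L' → . L]}), then GOTO on every symbol after a dot until no new states appear). It has 8 states:
  I0: { [F → . f * c], [L → . )], [L → . F *], [L → .], [L' → . L] }  — shift, reduce
  I1: { [L → ) .] }  — reduce
  I2: { [L → F . *] }  — shift
  I3: { [L' → L .] }  — accept
  I4: { [F → f . * c] }  — shift
  I5: { [F → f * . c] }  — shift
  I6: { [F → f * c .] }  — reduce
  I7: { [L → F * .] }  — reduce

No state contains more than one complete item.

Answer: No reduce-reduce conflicts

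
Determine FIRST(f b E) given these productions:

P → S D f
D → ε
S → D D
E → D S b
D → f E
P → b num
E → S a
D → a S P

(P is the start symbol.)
To compute FIRST(f b E), process the symbols left to right:
Symbol f is a terminal. Add 'f' and stop.
FIRST(f b E) = { 'f' }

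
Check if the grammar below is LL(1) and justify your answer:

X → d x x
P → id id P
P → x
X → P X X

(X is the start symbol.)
Relevant sets:
  FIRST(P) = { 'id', 'x' }

For X:
  PREDICT(X → d x x) = { 'd' }
  PREDICT(X → P X X) = { 'id', 'x' }
For P:
  PREDICT(P → id id P) = { 'id' }
  PREDICT(P → x) = { 'x' }

All predict sets are disjoint. The grammar IS LL(1).

Answer: Yes, the grammar is LL(1).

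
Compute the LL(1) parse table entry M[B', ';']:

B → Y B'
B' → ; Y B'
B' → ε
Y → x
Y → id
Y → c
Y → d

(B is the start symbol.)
To find M[B', ';'], we find productions for B' where ';' is in the predict set (PREDICT(N → α) = (FIRST(α) \ {ε}) ∪ (FOLLOW(N) if α ⇒* ε)).

Relevant sets:
  FOLLOW(B') = { $ }

B' → ; Y B': PREDICT = { ';' }
  ';' is in predict set, so this production goes in M[B', ';']
B' → ε: PREDICT = { $ }

M[B', ';'] = B' → ; Y B'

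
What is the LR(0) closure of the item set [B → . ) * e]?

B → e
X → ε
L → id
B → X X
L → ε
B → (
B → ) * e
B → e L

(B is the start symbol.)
Start with: [B → . ) * e]
The dot precedes the terminal ')', so nothing is added.

CLOSURE = { [B → . ) * e] }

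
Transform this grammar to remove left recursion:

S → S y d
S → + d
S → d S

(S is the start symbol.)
S → + d S'
S → d S S'
S' → y d S'
S' → ε

S is directly left-recursive. The standard transformation for
  A → A α₁ | ... | A α_m | β₁ | ... | β_n
is
  A  → β₁ A' | ... | β_n A'
  A' → α₁ A' | ... | α_m A' | ε

S → + d becomes S → + d S'
S → d S becomes S → d S S'
S → S y d becomes S' → y d S'
Add S' → ε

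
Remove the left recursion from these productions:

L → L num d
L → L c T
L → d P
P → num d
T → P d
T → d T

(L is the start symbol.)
L → d P L'
L' → num d L'
L' → c T L'
L' → ε
P → num d
T → P d
T → d T

L is directly left-recursive. The standard transformation for
  A → A α₁ | ... | A α_m | β₁ | ... | β_n
is
  A  → β₁ A' | ... | β_n A'
  A' → α₁ A' | ... | α_m A' | ε

L → d P becomes L → d P L'
L → L num d becomes L' → num d L'
L → L c T becomes L' → c T L'
Add L' → ε

Productions for other non-terminals are unchanged:
  P → num d
  T → P d
  T → d T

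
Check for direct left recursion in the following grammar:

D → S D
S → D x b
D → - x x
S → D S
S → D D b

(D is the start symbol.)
D → S D: starts with S
S → D x b: starts with D
D → - x x: starts with '-'
S → D S: starts with D
S → D D b: starts with D

No direct left recursion found.

Answer: No direct left recursion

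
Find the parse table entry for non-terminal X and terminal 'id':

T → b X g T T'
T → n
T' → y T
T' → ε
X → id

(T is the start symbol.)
To find M[X, 'id'], we find productions for X where 'id' is in the predict set (PREDICT(N → α) = (FIRST(α) \ {ε}) ∪ (FOLLOW(N) if α ⇒* ε)).

X → id: PREDICT = { 'id' }
  'id' is in predict set, so this production goes in M[X, 'id']

M[X, 'id'] = X → id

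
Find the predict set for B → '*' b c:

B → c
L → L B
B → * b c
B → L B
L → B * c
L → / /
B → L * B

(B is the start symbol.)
{ '*' }

PREDICT(B → '*' b c) = (FIRST(RHS) \ {ε}) ∪ (FOLLOW(B) if ε ∈ FIRST(RHS), i.e. RHS ⇒* ε)
FIRST('*' b c) = { '*' }
ε ∉ FIRST('*' b c), so FOLLOW(B) is not added.
PREDICT(B → '*' b c) = { '*' }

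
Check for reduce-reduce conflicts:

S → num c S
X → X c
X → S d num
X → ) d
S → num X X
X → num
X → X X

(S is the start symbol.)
Yes — I9: [S → num X X .] vs [X → X X .]

A reduce-reduce conflict occurs when an LR(0) state has two complete items [A → α .] and [B → β .] — both call for a reduction, and with no lookahead the parser cannot choose between them.

Augment with S' → S and build the canonical LR(0) collection (I0 = CLOSURE({[S' → . S]}), then GOTO on every symbol after a dot until no new states appear). It has 15 states:
  I0: { [S → . num X X], [S → . num c S], [S' → . S] }  — shift
  I1: { [S' → S .] }  — accept
  I2: { [S → . num X X], [S → . num c S], [S → num . X X], [S → num . c S], [X → . ) d], [X → . S d num], [X → . X X], [X → . X c], [X → . num] }  — shift
  I3: { [X → ) . d] }  — shift
  I4: { [X → S . d num] }  — shift
  I5: { [S → . num X X], [S → . num c S], [S → num X . X], [X → . ) d], [X → . S d num], [X → . X X], [X → . X c], [X → . num], [X → X . X], [X → X . c] }  — shift
  I6: { [S → . num X X], [S → . num c S], [S → num c . S] }  — shift
  I7: { [S → . num X X], [S → . num c S], [S → num . X X], [S → num . c S], [X → . ) d], [X → . S d num], [X → . X X], [X → . X c], [X → . num], [X → num .] }  — shift, reduce
  I8: { [S → num c S .] }  — reduce
  I9: { [S → . num X X], [S → . num c S], [S → num X X .], [X → . ) d], [X → . S d num], [X → . X X], [X → . X c], [X → . num], [X → X . X], [X → X . c], [X → X X .] }  — shift, 2 reduces
  I10: { [X → X c .] }  — reduce
  I11: { [S → . num X X], [S → . num c S], [X → . ) d], [X → . S d num], [X → . X X], [X → . X c], [X → . num], [X → X . X], [X → X . c], [X → X X .] }  — shift, reduce
  I12: { [X → S d . num] }  — shift
  I13: { [X → S d num .] }  — reduce
  I14: { [X → ) d .] }  — reduce

I9 contains complete items [S → num X X .], [X → X X .] — reduce-reduce conflict.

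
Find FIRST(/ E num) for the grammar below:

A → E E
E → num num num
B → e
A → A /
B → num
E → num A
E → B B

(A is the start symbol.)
{ '/' }

To compute FIRST(/ E num), process the symbols left to right:
Symbol / is a terminal. Add '/' and stop.
FIRST(/ E num) = { '/' }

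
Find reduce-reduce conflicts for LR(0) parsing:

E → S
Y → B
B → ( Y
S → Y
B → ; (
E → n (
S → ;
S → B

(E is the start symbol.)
A reduce-reduce conflict occurs when an LR(0) state has two complete items [A → α .] and [B → β .] — both call for a reduction, and with no lookahead the parser cannot choose between them.

Augment with E' → E and build the canonical LR(0) collection (I0 = CLOSURE({[E' → . E]}), then GOTO on every symbol after a dot until no new states appear). It has 13 states:
  I0: { [B → . ( Y], [B → . ; (], [E → . S], [E → . n (], [E' → . E], [S → . ;], [S → . B], [S → . Y], [Y → . B] }  — shift
  I1: { [B → ( . Y], [B → . ( Y], [B → . ; (], [Y → . B] }  — shift
  I2: { [B → ; . (], [S → ; .] }  — shift, reduce
  I3: { [S → B .], [Y → B .] }  — 2 reduces
  I4: { [E' → E .] }  — accept
  I5: { [E → S .] }  — reduce
  I6: { [S → Y .] }  — reduce
  I7: { [E → n . (] }  — shift
  I8: { [E → n ( .] }  — reduce
  I9: { [B → ; ( .] }  — reduce
  I10: { [B → ; . (] }  — shift
  I11: { [Y → B .] }  — reduce
  I12: { [B → ( Y .] }  — reduce

I3 contains complete items [S → B .], [Y → B .] — reduce-reduce conflict.

Answer: Yes — I3: [S → B .] vs [Y → B .]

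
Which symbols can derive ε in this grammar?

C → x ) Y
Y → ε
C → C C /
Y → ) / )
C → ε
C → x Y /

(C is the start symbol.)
{ 'C', 'Y' }

ε-productions: Y → ε, C → ε
So Y, C are immediately nullable.
Every non-terminal is now nullable.
Nullable = { 'C', 'Y' }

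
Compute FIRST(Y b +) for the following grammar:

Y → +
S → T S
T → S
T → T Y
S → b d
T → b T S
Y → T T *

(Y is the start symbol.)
{ '+', 'b' }

FIRST sets of the non-terminals involved (from the grammar, by fixed-point iteration):
  FIRST(Y) = { '+', 'b' }

To compute FIRST(Y b +), process the symbols left to right:
Symbol Y is a non-terminal. Add FIRST(Y) \ {ε} = { '+', 'b' }
Y is not nullable (ε ∉ FIRST(Y)), so stop here.
FIRST(Y b +) = { '+', 'b' }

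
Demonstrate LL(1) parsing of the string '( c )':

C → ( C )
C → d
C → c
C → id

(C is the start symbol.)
LL(1) parsing maintains a stack (initially the start symbol over $) and the input. At each step: if the stack top is a terminal, match it against the current input token; if it is a non-terminal N, replace it with the RHS of M[N, lookahead] (the unique production whose predict set contains the lookahead).

Stack is shown with the top on the left.

Stack    Input    Action
------------------------
C $      ( c ) $  output C → ( C )
( C ) $  ( c ) $  match '('
C ) $    c ) $    output C → c
c ) $    c ) $    match 'c'
) $      ) $      match ')'
$        $        accept

The string is accepted.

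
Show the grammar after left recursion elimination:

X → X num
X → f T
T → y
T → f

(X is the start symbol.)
X is directly left-recursive. The standard transformation for
  A → A α₁ | ... | A α_m | β₁ | ... | β_n
is
  A  → β₁ A' | ... | β_n A'
  A' → α₁ A' | ... | α_m A' | ε

X → f T becomes X → f T X'
X → X num becomes X' → num X'
Add X' → ε

Productions for other non-terminals are unchanged:
  T → y
  T → f

Resulting grammar:
X → f T X'
X' → num X'
X' → ε
T → y
T → f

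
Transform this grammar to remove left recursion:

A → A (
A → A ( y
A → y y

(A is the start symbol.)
A → y y A'
A' → ( A'
A' → ( y A'
A' → ε

A is directly left-recursive. The standard transformation for
  A → A α₁ | ... | A α_m | β₁ | ... | β_n
is
  A  → β₁ A' | ... | β_n A'
  A' → α₁ A' | ... | α_m A' | ε

A → y y becomes A → y y A'
A → A ( becomes A' → ( A'
A → A ( y becomes A' → ( y A'
Add A' → ε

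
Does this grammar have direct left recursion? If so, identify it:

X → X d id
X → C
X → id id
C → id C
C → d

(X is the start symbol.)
Yes, X is left-recursive

X → X d id: LEFT RECURSIVE (starts with X)
X → C: starts with C
X → id id: starts with id
C → id C: starts with id
C → d: starts with d

The grammar has direct left recursion on: X.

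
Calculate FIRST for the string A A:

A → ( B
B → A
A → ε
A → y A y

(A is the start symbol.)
FIRST sets of the non-terminals involved (from the grammar, by fixed-point iteration):
  FIRST(A) = { '(', 'y', ε }

To compute FIRST(A A), process the symbols left to right:
Symbol A is a non-terminal. Add FIRST(A) \ {ε} = { '(', 'y' }
A is nullable (ε ∈ FIRST(A)), continue to the next symbol.
Symbol A is a non-terminal. Add FIRST(A) \ {ε} = { '(', 'y' }
A is nullable (ε ∈ FIRST(A)), continue to the next symbol.
All symbols are nullable, so ε is in the result.
FIRST(A A) = { '(', 'y', ε }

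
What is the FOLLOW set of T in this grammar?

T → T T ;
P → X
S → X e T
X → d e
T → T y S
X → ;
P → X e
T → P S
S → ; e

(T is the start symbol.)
To compute FOLLOW(T), find every occurrence of T on a right-hand side N → α T β: add FIRST(β) \ {ε}, and if β is empty or nullable also add FOLLOW(N). Iterate to a fixed point.

T is the start symbol, so $ ∈ FOLLOW(T).
In T → T T ;: T is followed by T ';', add FIRST(T ';') \ {ε} = { ';', 'd' }
In T → T T ;: T is followed by ';', add FIRST(';') \ {ε} = { ';' }
In S → X e T: T is at the end, add FOLLOW(S)
In T → T y S: T is followed by y S, add FIRST(y S) \ {ε} = { 'y' }

The FOLLOW sets referred to above (computed the same way, to a fixed point):
  FOLLOW(S) = { $, ';', 'd', 'y' }

Taking the union: FOLLOW(T) = { $, ';', 'd', 'y' }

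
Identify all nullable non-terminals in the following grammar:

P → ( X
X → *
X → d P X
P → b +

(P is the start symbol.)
None

A non-terminal is nullable if it can derive ε (the empty string): either it has an ε-production, or it has a production whose right-hand side consists entirely of nullable non-terminals.

There are no ε-productions, so no non-terminal can derive ε.
No non-terminals are nullable.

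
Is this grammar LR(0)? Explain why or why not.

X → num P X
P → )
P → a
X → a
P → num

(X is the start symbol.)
Yes, the grammar is LR(0)

A grammar is LR(0) if no state in the canonical LR(0) collection has:
  - both a shift item (dot before a terminal) and a complete item (shift-reduce conflict), or
  - two or more complete items (reduce-reduce conflict; the accept item [X' → X .] counts as a complete item here).

Augment with X' → X and build the canonical LR(0) collection (I0 = CLOSURE({[X' → . X]}), then GOTO on every symbol after a dot until no new states appear). It has 9 states:
  I0: { [X → . a], [X → . num P X], [X' → . X] }  — shift
  I1: { [X' → X .] }  — accept
  I2: { [X → a .] }  — reduce
  I3: { [P → . )], [P → . a], [P → . num], [X → num . P X] }  — shift
  I4: { [P → ) .] }  — reduce
  I5: { [X → . a], [X → . num P X], [X → num P . X] }  — shift
  I6: { [P → a .] }  — reduce
  I7: { [P → num .] }  — reduce
  I8: { [X → num P X .] }  — reduce

Every state is either a pure shift/goto state or contains exactly one complete item and nothing to shift — no conflicts. The grammar is LR(0).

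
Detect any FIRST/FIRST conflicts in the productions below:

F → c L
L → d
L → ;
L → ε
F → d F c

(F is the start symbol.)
No FIRST/FIRST conflicts.

A FIRST/FIRST conflict occurs when two productions N → α and N → β for the same non-terminal have FIRST(α) ∩ FIRST(β) ≠ ∅ (with ε ∈ FIRST of a nullable right-hand side, so two nullable alternatives also conflict).

Productions for F:
  F → c L: FIRST = { 'c' }
  F → d F c: FIRST = { 'd' }
Productions for L:
  L → d: FIRST = { 'd' }
  L → ;: FIRST = { ';' }
  L → ε: FIRST = { ε }

All alternatives of each non-terminal have pairwise disjoint FIRST sets.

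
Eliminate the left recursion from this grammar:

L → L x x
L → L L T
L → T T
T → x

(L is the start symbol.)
L is directly left-recursive. The standard transformation for
  A → A α₁ | ... | A α_m | β₁ | ... | β_n
is
  A  → β₁ A' | ... | β_n A'
  A' → α₁ A' | ... | α_m A' | ε

L → T T becomes L → T T L'
L → L x x becomes L' → x x L'
L → L L T becomes L' → L T L'
Add L' → ε

Productions for other non-terminals are unchanged:
  T → x

Resulting grammar:
L → T T L'
L' → x x L'
L' → L T L'
L' → ε
T → x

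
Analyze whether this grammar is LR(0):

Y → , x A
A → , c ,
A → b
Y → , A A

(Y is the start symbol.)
Augment with Y' → Y and build the canonical LR(0) collection (I0 = CLOSURE({[Y' → . Y]}), then GOTO on every symbol after a dot until no new states appear). It has 11 states:
  I0: { [Y → . , A A], [Y → . , x A], [Y' → . Y] }  — shift
  I1: { [A → . , c ,], [A → . b], [Y → , . A A], [Y → , . x A] }  — shift
  I2: { [Y' → Y .] }  — accept
  I3: { [A → , . c ,] }  — shift
  I4: { [A → . , c ,], [A → . b], [Y → , A . A] }  — shift
  I5: { [A → b .] }  — reduce
  I6: { [A → . , c ,], [A → . b], [Y → , x . A] }  — shift
  I7: { [Y → , x A .] }  — reduce
  I8: { [Y → , A A .] }  — reduce
  I9: { [A → , c . ,] }  — shift
  I10: { [A → , c , .] }  — reduce

Every state is either a pure shift/goto state or contains exactly one complete item and nothing to shift — no conflicts. The grammar is LR(0).

Answer: Yes, the grammar is LR(0)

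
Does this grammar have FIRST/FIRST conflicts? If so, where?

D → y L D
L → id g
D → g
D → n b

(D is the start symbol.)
No FIRST/FIRST conflicts.

Productions for D:
  D → y L D: FIRST = { 'y' }
  D → g: FIRST = { 'g' }
  D → n b: FIRST = { 'n' }
L has only one production, so no FIRST/FIRST conflict is possible there.

All alternatives of each non-terminal have pairwise disjoint FIRST sets.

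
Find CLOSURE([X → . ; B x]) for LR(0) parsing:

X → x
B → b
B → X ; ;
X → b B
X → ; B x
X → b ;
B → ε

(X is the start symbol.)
To compute CLOSURE, for each item [A → α.Bβ] where B is a non-terminal, add [B → .γ] for all productions B → γ; repeat for the newly added items until nothing changes.

Start with: [X → . ; B x]
The dot precedes the terminal ';', so nothing is added.

CLOSURE = { [X → . ; B x] }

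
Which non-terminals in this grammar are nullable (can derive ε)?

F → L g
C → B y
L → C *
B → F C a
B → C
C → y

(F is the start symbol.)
None

There are no ε-productions, so no non-terminal can derive ε.
No non-terminals are nullable.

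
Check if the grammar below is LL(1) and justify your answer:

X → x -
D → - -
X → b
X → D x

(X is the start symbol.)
A grammar is LL(1) if for each non-terminal N with multiple productions, the predict sets of those productions are pairwise disjoint, where PREDICT(N → α) = (FIRST(α) \ {ε}) ∪ (FOLLOW(N) if α ⇒* ε).

Relevant sets:
  FIRST(D) = { '-' }

For X:
  PREDICT(X → x '-') = { 'x' }
  PREDICT(X → b) = { 'b' }
  PREDICT(X → D x) = { '-' }
D has a single production, so nothing to check there.

All predict sets are disjoint. The grammar IS LL(1).

Answer: Yes, the grammar is LL(1).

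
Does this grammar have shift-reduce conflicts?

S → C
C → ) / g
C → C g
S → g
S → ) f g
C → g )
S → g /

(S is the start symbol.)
Yes — I2: [S → C .] vs [C → C . g]; I4: [S → g .] vs [C → g . )]

A shift-reduce conflict occurs when an LR(0) state has both:
  - a complete (reduce) item [A → α .] (dot at the end), and
  - a shift item [B → β . c γ] (dot before a terminal).

Augment with S' → S and build the canonical LR(0) collection (I0 = CLOSURE({[S' → . S]}), then GOTO on every symbol after a dot until no new states appear). It has 12 states:
  I0: { [C → . ) / g], [C → . C g], [C → . g )], [S → . ) f g], [S → . C], [S → . g /], [S → . g], [S' → . S] }  — shift
  I1: { [C → ) . / g], [S → ) . f g] }  — shift
  I2: { [C → C . g], [S → C .] }  — shift, reduce
  I3: { [S' → S .] }  — accept
  I4: { [C → g . )], [S → g . /], [S → g .] }  — shift, reduce
  I5: { [C → g ) .] }  — reduce
  I6: { [S → g / .] }  — reduce
  I7: { [C → C g .] }  — reduce
  I8: { [C → ) / . g] }  — shift
  I9: { [S → ) f . g] }  — shift
  I10: { [S → ) f g .] }  — reduce
  I11: { [C → ) / g .] }  — reduce

I2 contains reduce item [S → C .] and shift item [C → C . g] — shift-reduce conflict.
I4 contains reduce item [S → g .] and shift items [C → g . )], [S → g . /] — shift-reduce conflict.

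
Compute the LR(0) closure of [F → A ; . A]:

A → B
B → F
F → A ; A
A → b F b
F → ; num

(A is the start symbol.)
{ [A → . B], [A → . b F b], [B → . F], [F → . ; num], [F → . A ; A], [F → A ; . A] }

To compute CLOSURE, for each item [A → α.Bβ] where B is a non-terminal, add [B → .γ] for all productions B → γ; repeat for the newly added items until nothing changes.

Start with: [F → A ; . A]
  [F → A ; . A] has the dot before A: add [A → . B], [A → . b F b]
  [A → . B] has the dot before B: add [B → . F]
  [B → . F] has the dot before F: add [F → . A ; A], [F → . ; num]
No further items can be added.

CLOSURE = { [A → . B], [A → . b F b], [B → . F], [F → . ; num], [F → . A ; A], [F → A ; . A] }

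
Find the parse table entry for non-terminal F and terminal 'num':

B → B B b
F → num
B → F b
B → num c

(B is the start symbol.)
To find M[F, 'num'], we find productions for F where 'num' is in the predict set (PREDICT(N → α) = (FIRST(α) \ {ε}) ∪ (FOLLOW(N) if α ⇒* ε)).

F → num: PREDICT = { 'num' }
  'num' is in predict set, so this production goes in M[F, 'num']

M[F, 'num'] = F → num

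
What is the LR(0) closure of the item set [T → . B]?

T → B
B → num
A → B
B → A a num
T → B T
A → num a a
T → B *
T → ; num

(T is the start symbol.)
To compute CLOSURE, for each item [A → α.Bβ] where B is a non-terminal, add [B → .γ] for all productions B → γ; repeat for the newly added items until nothing changes.

Start with: [T → . B]
  [T → . B] has the dot before B: add [B → . num], [B → . A a num]
  [B → . A a num] has the dot before A: add [A → . B], [A → . num a a]
No further items can be added.

CLOSURE = { [A → . B], [A → . num a a], [B → . A a num], [B → . num], [T → . B] }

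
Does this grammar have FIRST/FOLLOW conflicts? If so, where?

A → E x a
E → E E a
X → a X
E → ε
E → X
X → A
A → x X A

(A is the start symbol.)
Nullable non-terminals: E.
FIRST sets used below: FIRST(E) = { 'a', 'x', ε }, FIRST(X) = { 'a', 'x' }

E: nullable alternative(s) E → ε; FOLLOW(E) = { 'a', 'x' }
  E → E E a: FIRST \ {ε} = { 'a', 'x' } — overlaps FOLLOW(E) on { 'a', 'x' }: CONFLICT
  E → ε: FIRST \ {ε} = { } — this is the only nullable alternative, skip
  E → X: FIRST \ {ε} = { 'a', 'x' } — overlaps FOLLOW(E) on { 'a', 'x' }: CONFLICT

A, X have no nullable alternative, so no FIRST/FOLLOW check is needed there.

So the grammar has 2 FIRST/FOLLOW conflicts (marked CONFLICT above).

Answer: Yes. E → E E a with FOLLOW(E) on { 'a', 'x' }; E → X with FOLLOW(E) on { 'a', 'x' }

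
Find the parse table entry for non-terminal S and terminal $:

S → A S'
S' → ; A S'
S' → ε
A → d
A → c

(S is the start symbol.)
To find M[S, $], we find productions for S where $ is in the predict set (PREDICT(N → α) = (FIRST(α) \ {ε}) ∪ (FOLLOW(N) if α ⇒* ε)).

Relevant sets:
  FIRST(A) = { 'c', 'd' }

S → A S': PREDICT = { 'c', 'd' }

M[S, $] is empty (no production applies)

Answer: Empty (error entry)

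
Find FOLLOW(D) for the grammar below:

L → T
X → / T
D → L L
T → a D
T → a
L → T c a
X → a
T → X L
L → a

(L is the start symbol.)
{ $, '/', 'a', 'c' }

To compute FOLLOW(D), find every occurrence of D on a right-hand side N → α D β: add FIRST(β) \ {ε}, and if β is empty or nullable also add FOLLOW(N). Iterate to a fixed point.

In T → a D: D is at the end, add FOLLOW(T)

The FOLLOW sets referred to above (computed the same way, to a fixed point):
  FOLLOW(T) = { $, '/', 'a', 'c' }

Taking the union: FOLLOW(D) = { $, '/', 'a', 'c' }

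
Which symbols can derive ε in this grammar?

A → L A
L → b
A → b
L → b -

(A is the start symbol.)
A non-terminal is nullable if it can derive ε (the empty string): either it has an ε-production, or it has a production whose right-hand side consists entirely of nullable non-terminals.

There are no ε-productions, so no non-terminal can derive ε.
No non-terminals are nullable.

Answer: None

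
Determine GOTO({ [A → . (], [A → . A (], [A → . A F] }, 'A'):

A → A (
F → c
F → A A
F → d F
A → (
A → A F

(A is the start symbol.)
GOTO(I, 'A') = CLOSURE({ [A → αX.β] : [A → α.Xβ] ∈ I, X = 'A' })

Items with dot before 'A', with the dot advanced:
  [A → . A (] → [A → A . (]
  [A → . A F] → [A → A . F]
Closure of the advanced items:
  [A → A . F] has the dot before F: add [F → . c], [F → . A A], [F → . d F]
  [F → . A A] has the dot before A: add [A → . A (], [A → . (], [A → . A F]

GOTO = { [A → . (], [A → . A (], [A → . A F], [A → A . (], [A → A . F], [F → . A A], [F → . c], [F → . d F] }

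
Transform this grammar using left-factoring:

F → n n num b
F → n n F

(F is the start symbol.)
Left-factoring transforms A → αβ₁ | αβ₂ into A → αA' and A' → β₁ | β₂
(α is the longest common prefix among the alternatives). Repeat until
no nonterminal has two alternatives with a common prefix.

Round 1: F has alternatives sharing prefix 'n n'. Introduce F': F → n n F'
  Add: F' → num b
  Add: F' → F

No remaining common prefixes — done.

Resulting grammar:
F → n n F'
F' → num b
F' → F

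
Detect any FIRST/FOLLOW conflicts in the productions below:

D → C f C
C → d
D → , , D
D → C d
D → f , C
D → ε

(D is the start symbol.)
No FIRST/FOLLOW conflicts.

A FIRST/FOLLOW conflict occurs when a non-terminal N has a nullable alternative N → β (β ⇒* ε) and another alternative N → α with FIRST(α) ∩ FOLLOW(N) ≠ ∅: on such a lookahead the parser cannot decide between expanding α and letting N vanish via β.

Nullable non-terminals: D.
FIRST sets used below: FIRST(C) = { 'd' }

D: nullable alternative(s) D → ε; FOLLOW(D) = { $ }
  D → C f C: FIRST \ {ε} = { 'd' } — disjoint from FOLLOW(D)
  D → , , D: FIRST \ {ε} = { ',' } — disjoint from FOLLOW(D)
  D → C d: FIRST \ {ε} = { 'd' } — disjoint from FOLLOW(D)
  D → f , C: FIRST \ {ε} = { 'f' } — disjoint from FOLLOW(D)
  D → ε: FIRST \ {ε} = { } — this is the only nullable alternative, skip

C has no nullable alternative, so no FIRST/FOLLOW check is needed there.

No FIRST/FOLLOW conflicts found.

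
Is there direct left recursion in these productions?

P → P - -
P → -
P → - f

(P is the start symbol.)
Direct left recursion occurs when N → N α for some non-terminal N (the right-hand side begins with the left-hand side itself).

P → P - -: LEFT RECURSIVE (starts with P)
P → -: starts with '-'
P → - f: starts with '-'

The grammar has direct left recursion on: P.

Answer: Yes, P is left-recursive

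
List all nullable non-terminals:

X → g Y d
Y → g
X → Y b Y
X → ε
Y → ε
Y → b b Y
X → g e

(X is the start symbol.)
ε-productions: X → ε, Y → ε
So X, Y are immediately nullable.
Every non-terminal is now nullable.
Nullable = { 'X', 'Y' }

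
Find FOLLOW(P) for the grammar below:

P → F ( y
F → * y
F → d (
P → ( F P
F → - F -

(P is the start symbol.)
P is the start symbol, so $ ∈ FOLLOW(P).
In P → ( F P: P is at the end; this adds FOLLOW(P) to itself — nothing new

Taking the union: FOLLOW(P) = { $ }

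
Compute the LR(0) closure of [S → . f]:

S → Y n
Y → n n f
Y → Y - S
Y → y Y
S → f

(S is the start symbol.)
{ [S → . f] }

Start with: [S → . f]
The dot precedes the terminal f, so nothing is added.

CLOSURE = { [S → . f] }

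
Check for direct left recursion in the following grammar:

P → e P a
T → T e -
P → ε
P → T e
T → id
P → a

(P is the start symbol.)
P → e P a: starts with e
T → T e -: LEFT RECURSIVE (starts with T)
P → ε: starts with ε
P → T e: starts with T
T → id: starts with id
P → a: starts with a

The grammar has direct left recursion on: T.

Answer: Yes, T is left-recursive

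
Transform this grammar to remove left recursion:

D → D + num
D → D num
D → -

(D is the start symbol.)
D → - D'
D' → + num D'
D' → num D'
D' → ε

D is directly left-recursive. The standard transformation for
  A → A α₁ | ... | A α_m | β₁ | ... | β_n
is
  A  → β₁ A' | ... | β_n A'
  A' → α₁ A' | ... | α_m A' | ε

D → - becomes D → - D'
D → D + num becomes D' → + num D'
D → D num becomes D' → num D'
Add D' → ε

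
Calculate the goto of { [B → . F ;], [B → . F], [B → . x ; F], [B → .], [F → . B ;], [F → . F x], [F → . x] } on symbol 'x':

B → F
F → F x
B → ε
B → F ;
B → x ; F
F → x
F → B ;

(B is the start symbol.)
{ [B → x . ; F], [F → x .] }

GOTO(I, 'x') = CLOSURE({ [A → αX.β] : [A → α.Xβ] ∈ I, X = 'x' })

Items with dot before 'x', with the dot advanced:
  [B → . x ; F] → [B → x . ; F]
  [F → . x] → [F → x .]
Closure adds nothing (no advanced item has the dot before a non-terminal).

GOTO = { [B → x . ; F], [F → x .] }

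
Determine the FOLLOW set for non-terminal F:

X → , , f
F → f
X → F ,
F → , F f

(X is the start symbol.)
{ ',', 'f' }

In X → F ,: F is followed by ',', add FIRST(',') \ {ε} = { ',' }
In F → , F f: F is followed by f, add FIRST(f) \ {ε} = { 'f' }

Taking the union: FOLLOW(F) = { ',', 'f' }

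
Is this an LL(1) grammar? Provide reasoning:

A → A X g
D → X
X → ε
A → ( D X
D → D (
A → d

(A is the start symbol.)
Relevant sets:
  FIRST(A) = { '(', 'd' }
  FIRST(X) = { ε }
  FIRST(D) = { '(', ε }
  FOLLOW(D) = { $, '(', 'g' }

For A:
  PREDICT(A → A X g) = { '(', 'd' }
  PREDICT(A → '(' D X) = { '(' }
  PREDICT(A → d) = { 'd' }
For D:
  PREDICT(D → X) = { $, '(', 'g' }
  PREDICT(D → D '(') = { '(' }
X has a single production, so nothing to check there.

Conflict found: Predict set conflict for A: { '(' }
The grammar is NOT LL(1).

Answer: No. Predict set conflict for A: { '(' }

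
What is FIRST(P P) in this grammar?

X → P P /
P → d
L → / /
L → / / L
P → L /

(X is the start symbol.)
FIRST sets of the non-terminals involved (from the grammar, by fixed-point iteration):
  FIRST(P) = { '/', 'd' }

To compute FIRST(P P), process the symbols left to right:
Symbol P is a non-terminal. Add FIRST(P) \ {ε} = { '/', 'd' }
P is not nullable (ε ∉ FIRST(P)), so stop here.
FIRST(P P) = { '/', 'd' }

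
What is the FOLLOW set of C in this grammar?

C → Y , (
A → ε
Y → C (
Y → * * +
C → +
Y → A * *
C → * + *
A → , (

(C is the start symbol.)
To compute FOLLOW(C), find every occurrence of C on a right-hand side N → α C β: add FIRST(β) \ {ε}, and if β is empty or nullable also add FOLLOW(N). Iterate to a fixed point.

C is the start symbol, so $ ∈ FOLLOW(C).
In Y → C (: C is followed by '(', add FIRST('(') \ {ε} = { '(' }

Taking the union: FOLLOW(C) = { $, '(' }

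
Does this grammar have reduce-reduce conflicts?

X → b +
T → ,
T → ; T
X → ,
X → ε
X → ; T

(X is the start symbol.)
Augment with X' → X and build the canonical LR(0) collection (I0 = CLOSURE({[X' → . X]}), then GOTO on every symbol after a dot until no new states appear). It has 10 states:
  I0: { [X → . ,], [X → . ; T], [X → . b +], [X → .], [X' → . X] }  — shift, reduce
  I1: { [X → , .] }  — reduce
  I2: { [T → . ,], [T → . ; T], [X → ; . T] }  — shift
  I3: { [X' → X .] }  — accept
  I4: { [X → b . +] }  — shift
  I5: { [X → b + .] }  — reduce
  I6: { [T → , .] }  — reduce
  I7: { [T → . ,], [T → . ; T], [T → ; . T] }  — shift
  I8: { [X → ; T .] }  — reduce
  I9: { [T → ; T .] }  — reduce

No state contains more than one complete item.

Answer: No reduce-reduce conflicts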